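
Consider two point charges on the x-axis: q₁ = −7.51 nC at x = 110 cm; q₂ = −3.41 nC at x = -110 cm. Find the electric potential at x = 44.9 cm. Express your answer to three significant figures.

Electric potential is a scalar, so the contributions from each charge add algebraically: V = Σ kqᵢ/rᵢ.
Distances from the field point to each charge: r₁ = 0.651 m, r₂ = 1.55 m.
V = k[(-7.51×10⁻⁹)/(0.651) + (-3.41×10⁻⁹)/(1.55)] = -124 V.

-124 V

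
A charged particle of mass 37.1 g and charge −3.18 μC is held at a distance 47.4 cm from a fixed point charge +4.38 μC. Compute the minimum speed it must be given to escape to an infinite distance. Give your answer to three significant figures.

To just escape, total mechanical energy must reach zero at infinity: ½mv²_min + U = 0, so ½mv²_min = −U = |kQq|/r.
|U| = |kQq|/r = (8.99×10⁹ N·m²/C²)(4.38×10⁻⁶)(3.18×10⁻⁶)/(0.474) = 0.264 J.
v_min = √(2|U|/m) = √(2·0.264/0.0371) = 3.77 m/s.

3.77 m/s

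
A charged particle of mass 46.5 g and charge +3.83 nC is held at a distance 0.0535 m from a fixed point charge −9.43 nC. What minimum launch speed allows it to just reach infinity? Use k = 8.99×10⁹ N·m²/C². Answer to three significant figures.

To just escape, total mechanical energy must reach zero at infinity: ½mv²_min + U = 0, so ½mv²_min = −U = |kQq|/r.
|U| = |kQq|/r = (8.99×10⁹ N·m²/C²)(9.43×10⁻⁹)(3.83×10⁻⁹)/(0.0535) = 6.07×10⁻⁶ J.
v_min = √(2|U|/m) = √(2·6.07×10⁻⁶/0.0465) = 0.0162 m/s.

0.0162 m/s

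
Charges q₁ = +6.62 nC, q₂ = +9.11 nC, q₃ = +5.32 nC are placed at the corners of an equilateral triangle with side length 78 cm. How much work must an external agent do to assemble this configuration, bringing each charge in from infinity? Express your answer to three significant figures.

The work to assemble the configuration equals its total potential energy, U = Σ kqᵢqⱼ/rᵢⱼ over all pairs.
All three pair separations equal the side length, 0.780 m.
U = (6.95×10⁻⁷) + (4.06×10⁻⁷) + (5.59×10⁻⁷) = 1.66×10⁻⁶ J.

1.66×10⁻⁶ J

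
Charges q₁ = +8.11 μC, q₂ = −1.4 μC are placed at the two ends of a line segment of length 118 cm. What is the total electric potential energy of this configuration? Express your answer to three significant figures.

-0.0865 J

The assembly work is the sum of pairwise potential energies, U = Σ_{i<j} kqᵢqⱼ/rᵢⱼ.
The separation is r = 1.18 m.
U = (-0.0865) = -0.0865 J.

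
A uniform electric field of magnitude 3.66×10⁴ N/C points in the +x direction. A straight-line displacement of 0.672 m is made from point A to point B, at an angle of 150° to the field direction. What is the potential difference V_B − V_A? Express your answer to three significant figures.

Only the component of displacement along E changes the potential: ΔV = −E·d·cosθ.
ΔV = −(3.66×10⁴ V/m)(0.672 m)cos150° = 2.13×10⁴ V.

2.13×10⁴ V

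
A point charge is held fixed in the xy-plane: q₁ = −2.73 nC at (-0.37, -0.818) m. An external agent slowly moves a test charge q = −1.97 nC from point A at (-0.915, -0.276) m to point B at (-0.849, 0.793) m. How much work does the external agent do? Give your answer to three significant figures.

-3.41×10⁻⁸ J

For quasistatic motion the external work equals the change in potential energy: W_ext = qΔV = q(V_B − V_A).
At A: distance to the source charge is 0.769 m; V_A = kq₁/r = -31.9 V.
At B: distance to the source charge is 1.68 m; V_B = kq₁/r = -14.6 V.
ΔV = V_B − V_A = 17.3 V.
W_ext = qΔV = (-1.97×10⁻⁹ C)(17.3 V) = -3.41×10⁻⁸ J.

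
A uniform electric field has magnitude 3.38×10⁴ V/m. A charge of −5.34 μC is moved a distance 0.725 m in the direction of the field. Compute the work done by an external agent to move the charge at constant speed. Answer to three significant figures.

The potential change for a displacement 0.725 m in the direction of the field is ΔV = −Ed = -2.45×10⁴ V.
W_ext = qΔV = 0.131 J.

0.131 J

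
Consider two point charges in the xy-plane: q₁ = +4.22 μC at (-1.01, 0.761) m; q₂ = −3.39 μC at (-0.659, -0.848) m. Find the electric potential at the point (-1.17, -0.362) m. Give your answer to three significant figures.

The total potential is the scalar sum of each charge's contribution, V = Σ kqᵢ/rᵢ.
Distances from the field point to each charge: r₁ = 1.13 m, r₂ = 0.705 m.
V = k[(4.22×10⁻⁶)/(1.13) + (-3.39×10⁻⁶)/(0.705)] = -9770 V.

-9770 V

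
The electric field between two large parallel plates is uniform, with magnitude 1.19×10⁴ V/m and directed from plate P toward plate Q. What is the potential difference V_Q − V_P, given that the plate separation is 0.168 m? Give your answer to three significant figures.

In a uniform field, potential decreases in the direction of E: ΔV = −E·d for a displacement d parallel to E.
Going from P to Q is a displacement of 0.168 m along the field, so V_Q − V_P = −Ed = -2000 V.

-2000 V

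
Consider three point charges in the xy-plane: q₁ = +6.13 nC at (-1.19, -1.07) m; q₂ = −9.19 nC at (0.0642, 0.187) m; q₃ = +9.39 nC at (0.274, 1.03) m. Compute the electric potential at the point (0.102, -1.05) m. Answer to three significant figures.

The total potential is the scalar sum of each charge's contribution, V = Σ kqᵢ/rᵢ.
Distances from the field point to each charge: r₁ = 1.29 m, r₂ = 1.24 m, r₃ = 2.09 m.
V = k[(6.13×10⁻⁹)/(1.29) + (-9.19×10⁻⁹)/(1.24) + (9.39×10⁻⁹)/(2.09)] = 16.3 V.

16.3 V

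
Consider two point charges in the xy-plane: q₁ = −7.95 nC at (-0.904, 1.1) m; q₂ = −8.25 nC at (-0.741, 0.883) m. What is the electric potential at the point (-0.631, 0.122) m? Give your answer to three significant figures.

Electric potential is a scalar, so the contributions from each charge add algebraically: V = Σ kqᵢ/rᵢ.
Distances from the field point to each charge: r₁ = 1.02 m, r₂ = 0.769 m.
V = k[(-7.95×10⁻⁹)/(1.02) + (-8.25×10⁻⁹)/(0.769)] = -167 V.

-167 V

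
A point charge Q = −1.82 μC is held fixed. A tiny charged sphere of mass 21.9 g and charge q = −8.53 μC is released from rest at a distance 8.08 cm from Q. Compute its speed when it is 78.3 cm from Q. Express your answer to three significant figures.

11.9 m/s

Only the electrostatic force acts, so mechanical energy is conserved: ½mv² = U₁ − U₂ = kQq(1/r₁ − 1/r₂).
U₁ − U₂ = (8.99×10⁹ N·m²/C²)(-1.82×10⁻⁶ C)(-8.53×10⁻⁶ C)(1/0.0808 − 1/0.783) = 1.55 J.
v = √(2·1.55/0.0219) = 11.9 m/s.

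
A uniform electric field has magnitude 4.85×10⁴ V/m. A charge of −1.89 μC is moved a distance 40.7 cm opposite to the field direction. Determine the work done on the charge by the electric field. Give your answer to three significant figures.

The potential change for a displacement 40.7 cm opposite to the field direction is ΔV = +Ed = 1.97×10⁴ V.
W_field = −qΔV = 0.0373 J.

0.0373 J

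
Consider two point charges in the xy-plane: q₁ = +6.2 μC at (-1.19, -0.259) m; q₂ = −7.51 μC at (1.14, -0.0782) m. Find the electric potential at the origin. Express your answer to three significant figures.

-1.33×10⁴ V

Electric potential is a scalar, so the contributions from each charge add algebraically: V = Σ kqᵢ/rᵢ.
Distances from the field point to each charge: r₁ = 1.22 m, r₂ = 1.14 m.
V = k[(6.20×10⁻⁶)/(1.22) + (-7.51×10⁻⁶)/(1.14)] = -1.33×10⁴ V.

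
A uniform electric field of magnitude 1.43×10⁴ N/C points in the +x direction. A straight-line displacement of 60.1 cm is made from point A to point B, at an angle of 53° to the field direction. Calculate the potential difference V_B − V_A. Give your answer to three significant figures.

Only the component of displacement along E changes the potential: ΔV = −E·d·cosθ.
ΔV = −(1.43×10⁴ V/m)(0.601 m)cos53° = -5170 V.

-5170 V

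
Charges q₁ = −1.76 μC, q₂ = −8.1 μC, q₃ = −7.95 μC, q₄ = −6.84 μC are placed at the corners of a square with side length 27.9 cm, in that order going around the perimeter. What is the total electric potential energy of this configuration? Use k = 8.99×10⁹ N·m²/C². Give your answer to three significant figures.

6.26 J

The work to assemble the configuration equals its total potential energy, U = Σ kqᵢqⱼ/rᵢⱼ over all pairs.
The four side pairs have separation 0.279 m and the two diagonal pairs 0.395 m.
Summing all 6 pair terms gives U = 6.26 J.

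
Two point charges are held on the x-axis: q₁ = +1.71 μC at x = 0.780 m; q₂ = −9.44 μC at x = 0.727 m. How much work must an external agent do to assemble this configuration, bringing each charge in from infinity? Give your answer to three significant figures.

The work to assemble the configuration equals its total potential energy, U = Σ kqᵢqⱼ/rᵢⱼ over all pairs.
Pair separations: r₁₂ = 0.0530 m.
U = (-2.74) = -2.74 J.

-2.74 J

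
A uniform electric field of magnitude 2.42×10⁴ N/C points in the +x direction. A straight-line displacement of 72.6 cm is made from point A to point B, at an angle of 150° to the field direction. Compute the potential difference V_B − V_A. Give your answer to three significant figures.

1.52×10⁴ V

Only the component of displacement along E changes the potential: ΔV = −E·d·cosθ.
ΔV = −(2.42×10⁴ V/m)(0.726 m)cos150° = 1.52×10⁴ V.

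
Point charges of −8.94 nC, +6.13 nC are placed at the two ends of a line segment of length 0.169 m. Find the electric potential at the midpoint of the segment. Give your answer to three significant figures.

Electric potential is a scalar, so the contributions from each charge add algebraically: V = Σ kqᵢ/rᵢ.
Each charge is 0.0845 m from the midpoint.
V = k[(-8.94×10⁻⁹)/(0.0845) + (6.13×10⁻⁹)/(0.0845)] = -299 V.

-299 V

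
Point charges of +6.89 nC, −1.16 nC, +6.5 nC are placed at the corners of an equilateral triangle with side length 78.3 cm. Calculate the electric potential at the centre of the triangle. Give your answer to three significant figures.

Electric potential is a scalar, so the contributions from each charge add algebraically: V = Σ kqᵢ/rᵢ.
The distance from each vertex to the centroid is a/√3 = 0.452 m.
V = k[(6.89×10⁻⁹)/(0.452) + (-1.16×10⁻⁹)/(0.452) + (6.50×10⁻⁹)/(0.452)] = 243 V.

243 V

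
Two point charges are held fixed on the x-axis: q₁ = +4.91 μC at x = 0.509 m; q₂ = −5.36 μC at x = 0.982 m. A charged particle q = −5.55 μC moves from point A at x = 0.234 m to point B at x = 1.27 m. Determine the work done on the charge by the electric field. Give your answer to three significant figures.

The work done by the electric force is W_field = −ΔU = −q(V_B − V_A) = q(V_A − V_B).
At A: distances to the source charges are 0.275 m, 0.748 m; V_A = Σ kqᵢ/rᵢ = 9.61×10⁴ V.
At B: distances to the source charges are 0.761 m, 0.288 m; V_B = Σ kqᵢ/rᵢ = -1.09×10⁵ V.
ΔV = V_B − V_A = -2.05×10⁵ V.
W_field = −qΔV = −(-5.55×10⁻⁶ C)(-2.05×10⁵ V) = -1.14 J.

-1.14 J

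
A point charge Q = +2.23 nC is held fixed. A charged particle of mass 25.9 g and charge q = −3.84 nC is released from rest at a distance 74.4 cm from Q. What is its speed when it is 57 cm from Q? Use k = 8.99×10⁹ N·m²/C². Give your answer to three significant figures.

Only the electrostatic force acts, so mechanical energy is conserved: ½mv² = U₁ − U₂ = kQq(1/r₁ − 1/r₂).
U₁ − U₂ = (8.99×10⁹ N·m²/C²)(2.23×10⁻⁹ C)(-3.84×10⁻⁹ C)(1/0.744 − 1/0.570) = 3.16×10⁻⁸ J.
v = √(2·3.16×10⁻⁸/0.0259) = 1.56×10⁻³ m/s.

1.56×10⁻³ m/s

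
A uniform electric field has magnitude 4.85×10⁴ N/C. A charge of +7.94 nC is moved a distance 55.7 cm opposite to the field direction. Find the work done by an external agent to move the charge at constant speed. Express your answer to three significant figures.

The potential change for a displacement 55.7 cm opposite to the field direction is ΔV = +Ed = 2.70×10⁴ V.
W_ext = qΔV = 2.14×10⁻⁴ J.

2.14×10⁻⁴ J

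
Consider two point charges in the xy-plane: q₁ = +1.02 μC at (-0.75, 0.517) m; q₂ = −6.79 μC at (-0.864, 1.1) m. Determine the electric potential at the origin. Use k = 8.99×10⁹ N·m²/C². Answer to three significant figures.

The total potential is the scalar sum of each charge's contribution, V = Σ kqᵢ/rᵢ.
Distances from the field point to each charge: r₁ = 0.911 m, r₂ = 1.40 m.
V = k[(1.02×10⁻⁶)/(0.911) + (-6.79×10⁻⁶)/(1.40)] = -3.36×10⁴ V.

-3.36×10⁴ V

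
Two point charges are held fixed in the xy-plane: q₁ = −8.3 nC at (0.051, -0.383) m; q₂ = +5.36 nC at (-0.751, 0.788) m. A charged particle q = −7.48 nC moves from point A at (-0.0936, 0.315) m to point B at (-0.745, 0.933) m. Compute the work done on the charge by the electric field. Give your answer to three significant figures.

The work done by the electric force is W_field = −ΔU = −q(V_B − V_A) = q(V_A − V_B).
At A: distances to the source charges are 0.713 m, 0.810 m; V_A = Σ kqᵢ/rᵢ = -45.2 V.
At B: distances to the source charges are 1.54 m, 0.145 m; V_B = Σ kqᵢ/rᵢ = 284 V.
ΔV = V_B − V_A = 329 V.
W_field = −qΔV = −(-7.48×10⁻⁹ C)(329 V) = 2.46×10⁻⁶ J.

2.46×10⁻⁶ J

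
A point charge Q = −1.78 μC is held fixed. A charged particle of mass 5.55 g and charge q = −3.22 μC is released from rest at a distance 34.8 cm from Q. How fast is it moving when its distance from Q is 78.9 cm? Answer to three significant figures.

Only the electrostatic force acts, so mechanical energy is conserved: ½mv² = U₁ − U₂ = kQq(1/r₁ − 1/r₂).
U₁ − U₂ = (8.99×10⁹ N·m²/C²)(-1.78×10⁻⁶ C)(-3.22×10⁻⁶ C)(1/0.348 − 1/0.789) = 0.0828 J.
v = √(2·0.0828/5.55×10⁻³) = 5.46 m/s.

5.46 m/s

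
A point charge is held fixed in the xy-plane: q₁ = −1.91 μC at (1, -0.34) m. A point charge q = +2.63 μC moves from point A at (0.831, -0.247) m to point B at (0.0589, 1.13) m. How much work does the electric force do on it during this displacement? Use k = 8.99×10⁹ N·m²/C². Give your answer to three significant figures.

The work done by the electric force is W_field = −ΔU = −q(V_B − V_A) = q(V_A − V_B).
At A: distance to the source charge is 0.193 m; V_A = kq₁/r = -8.90×10⁴ V.
At B: distance to the source charge is 1.75 m; V_B = kq₁/r = -9840 V.
ΔV = V_B − V_A = 7.92×10⁴ V.
W_field = −qΔV = −(2.63×10⁻⁶ C)(7.92×10⁴ V) = -0.208 J.

-0.208 J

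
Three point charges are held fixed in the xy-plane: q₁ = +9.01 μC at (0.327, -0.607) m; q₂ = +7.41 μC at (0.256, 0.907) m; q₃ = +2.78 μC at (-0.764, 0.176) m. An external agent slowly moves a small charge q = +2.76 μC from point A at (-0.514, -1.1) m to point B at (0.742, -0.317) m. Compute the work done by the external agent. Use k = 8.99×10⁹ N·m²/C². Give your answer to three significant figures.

0.257 J

For quasistatic motion the external work equals the change in potential energy: W_ext = qΔV = q(V_B − V_A).
At A: distances to the source charges are 0.975 m, 2.15 m, 1.30 m; V_A = Σ kqᵢ/rᵢ = 1.33×10⁵ V.
At B: distances to the source charges are 0.506 m, 1.32 m, 1.58 m; V_B = Σ kqᵢ/rᵢ = 2.26×10⁵ V.
ΔV = V_B − V_A = 9.30×10⁴ V.
W_ext = qΔV = (2.76×10⁻⁶ C)(9.30×10⁴ V) = 0.257 J.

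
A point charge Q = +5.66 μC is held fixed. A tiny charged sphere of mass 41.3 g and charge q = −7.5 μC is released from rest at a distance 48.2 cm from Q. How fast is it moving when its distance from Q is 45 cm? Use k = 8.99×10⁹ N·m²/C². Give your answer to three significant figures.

Only the electrostatic force acts, so mechanical energy is conserved: ½mv² = U₁ − U₂ = kQq(1/r₁ − 1/r₂).
U₁ − U₂ = (8.99×10⁹ N·m²/C²)(5.66×10⁻⁶ C)(-7.50×10⁻⁶ C)(1/0.482 − 1/0.450) = 0.0563 J.
v = √(2·0.0563/0.0413) = 1.65 m/s.

1.65 m/s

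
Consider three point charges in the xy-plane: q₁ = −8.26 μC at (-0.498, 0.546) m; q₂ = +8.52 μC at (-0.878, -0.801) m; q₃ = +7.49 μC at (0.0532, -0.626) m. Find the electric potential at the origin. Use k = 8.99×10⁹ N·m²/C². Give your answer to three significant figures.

Electric potential is a scalar, so the contributions from each charge add algebraically: V = Σ kqᵢ/rᵢ.
Distances from the field point to each charge: r₁ = 0.739 m, r₂ = 1.19 m, r₃ = 0.628 m.
V = k[(-8.26×10⁻⁶)/(0.739) + (8.52×10⁻⁶)/(1.19) + (7.49×10⁻⁶)/(0.628)] = 7.11×10⁴ V.

7.11×10⁴ V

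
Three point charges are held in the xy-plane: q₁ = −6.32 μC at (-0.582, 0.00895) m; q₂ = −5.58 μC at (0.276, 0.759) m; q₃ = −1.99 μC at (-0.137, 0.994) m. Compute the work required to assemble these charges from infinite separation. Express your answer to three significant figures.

0.593 J

The work to assemble the configuration equals its total potential energy, U = Σ kqᵢqⱼ/rᵢⱼ over all pairs.
Pair separations: r₁₂ = 1.14 m, r₁₃ = 1.08 m, r₂₃ = 0.475 m.
U = (0.278) + (0.105) + (0.210) = 0.593 J.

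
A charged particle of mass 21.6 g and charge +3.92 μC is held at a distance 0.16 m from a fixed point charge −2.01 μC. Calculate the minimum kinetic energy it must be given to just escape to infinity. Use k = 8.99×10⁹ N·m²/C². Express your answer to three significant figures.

0.443 J

To just escape, total mechanical energy must reach zero at infinity: ½mv²_min + U = 0, so ½mv²_min = −U = |kQq|/r.
|U| = |kQq|/r = (8.99×10⁹ N·m²/C²)(2.01×10⁻⁶)(3.92×10⁻⁶)/(0.160) = 0.443 J.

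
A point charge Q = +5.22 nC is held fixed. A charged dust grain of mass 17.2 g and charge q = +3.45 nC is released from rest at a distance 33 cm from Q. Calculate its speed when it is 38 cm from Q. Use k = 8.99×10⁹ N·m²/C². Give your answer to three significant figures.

2.74×10⁻³ m/s

Only the electrostatic force acts, so mechanical energy is conserved: ½mv² = U₁ − U₂ = kQq(1/r₁ − 1/r₂).
U₁ − U₂ = (8.99×10⁹ N·m²/C²)(5.22×10⁻⁹ C)(3.45×10⁻⁹ C)(1/0.330 − 1/0.380) = 6.46×10⁻⁸ J.
v = √(2·6.46×10⁻⁸/0.0172) = 2.74×10⁻³ m/s.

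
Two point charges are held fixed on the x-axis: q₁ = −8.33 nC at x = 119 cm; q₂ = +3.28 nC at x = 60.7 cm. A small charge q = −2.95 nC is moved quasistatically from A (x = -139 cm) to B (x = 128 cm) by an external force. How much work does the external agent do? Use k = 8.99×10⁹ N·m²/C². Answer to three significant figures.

For quasistatic motion the external work equals the change in potential energy: W_ext = qΔV = q(V_B − V_A).
At A: distances to the source charges are 2.58 m, 2.00 m; V_A = Σ kqᵢ/rᵢ = -14.3 V.
At B: distances to the source charges are 0.0900 m, 0.673 m; V_B = Σ kqᵢ/rᵢ = -788 V.
ΔV = V_B − V_A = -774 V.
W_ext = qΔV = (-2.95×10⁻⁹ C)(-774 V) = 2.28×10⁻⁶ J.

2.28×10⁻⁶ J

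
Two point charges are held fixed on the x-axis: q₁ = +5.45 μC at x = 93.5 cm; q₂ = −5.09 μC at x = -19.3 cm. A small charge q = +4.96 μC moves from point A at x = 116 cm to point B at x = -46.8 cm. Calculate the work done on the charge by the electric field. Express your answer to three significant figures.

The work done by the electric force is W_field = −ΔU = −q(V_B − V_A) = q(V_A − V_B).
At A: distances to the source charges are 0.225 m, 1.35 m; V_A = Σ kqᵢ/rᵢ = 1.84×10⁵ V.
At B: distances to the source charges are 1.40 m, 0.275 m; V_B = Σ kqᵢ/rᵢ = -1.31×10⁵ V.
ΔV = V_B − V_A = -3.15×10⁵ V.
W_field = −qΔV = −(4.96×10⁻⁶ C)(-3.15×10⁵ V) = 1.56 J.

1.56 J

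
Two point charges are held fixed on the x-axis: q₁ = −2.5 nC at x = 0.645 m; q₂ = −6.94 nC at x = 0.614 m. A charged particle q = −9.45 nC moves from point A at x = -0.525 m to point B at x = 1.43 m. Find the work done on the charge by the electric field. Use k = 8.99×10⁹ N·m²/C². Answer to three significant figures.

The work done by the electric force is W_field = −ΔU = −q(V_B − V_A) = q(V_A − V_B).
At A: distances to the source charges are 1.17 m, 1.14 m; V_A = Σ kqᵢ/rᵢ = -74.0 V.
At B: distances to the source charges are 0.785 m, 0.816 m; V_B = Σ kqᵢ/rᵢ = -105 V.
ΔV = V_B − V_A = -31.1 V.
W_field = −qΔV = −(-9.45×10⁻⁹ C)(-31.1 V) = -2.94×10⁻⁷ J.

-2.94×10⁻⁷ J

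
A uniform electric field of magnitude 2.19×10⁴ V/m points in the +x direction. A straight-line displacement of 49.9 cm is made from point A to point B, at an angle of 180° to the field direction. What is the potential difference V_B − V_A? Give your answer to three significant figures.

Only the component of displacement along E changes the potential: ΔV = −E·d·cosθ.
ΔV = −(2.19×10⁴ V/m)(0.499 m)cos180° = 1.09×10⁴ V.

1.09×10⁴ V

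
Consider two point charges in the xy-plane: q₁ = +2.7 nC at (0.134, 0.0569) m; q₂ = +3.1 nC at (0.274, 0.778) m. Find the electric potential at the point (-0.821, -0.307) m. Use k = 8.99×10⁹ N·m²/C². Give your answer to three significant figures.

41.8 V

Electric potential is a scalar, so the contributions from each charge add algebraically: V = Σ kqᵢ/rᵢ.
Distances from the field point to each charge: r₁ = 1.02 m, r₂ = 1.54 m.
V = k[(2.70×10⁻⁹)/(1.02) + (3.10×10⁻⁹)/(1.54)] = 41.8 V.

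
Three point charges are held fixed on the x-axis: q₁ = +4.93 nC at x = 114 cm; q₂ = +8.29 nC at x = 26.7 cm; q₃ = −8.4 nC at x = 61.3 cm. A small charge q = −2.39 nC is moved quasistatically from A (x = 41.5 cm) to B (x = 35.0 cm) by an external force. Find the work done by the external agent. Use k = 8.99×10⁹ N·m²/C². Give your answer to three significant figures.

For quasistatic motion the external work equals the change in potential energy: W_ext = qΔV = q(V_B − V_A).
At A: distances to the source charges are 0.725 m, 0.148 m, 0.198 m; V_A = Σ kqᵢ/rᵢ = 183 V.
At B: distances to the source charges are 0.790 m, 0.0830 m, 0.263 m; V_B = Σ kqᵢ/rᵢ = 667 V.
ΔV = V_B − V_A = 484 V.
W_ext = qΔV = (-2.39×10⁻⁹ C)(484 V) = -1.16×10⁻⁶ J.

-1.16×10⁻⁶ J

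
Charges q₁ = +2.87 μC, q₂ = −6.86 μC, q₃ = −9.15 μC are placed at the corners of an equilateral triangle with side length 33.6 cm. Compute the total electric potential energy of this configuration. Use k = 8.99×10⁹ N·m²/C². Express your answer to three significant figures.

0.450 J

The work to assemble the configuration equals its total potential energy, U = Σ kqᵢqⱼ/rᵢⱼ over all pairs.
All three pair separations equal the side length, 0.336 m.
U = (-0.527) + (-0.703) + (1.68) = 0.450 J.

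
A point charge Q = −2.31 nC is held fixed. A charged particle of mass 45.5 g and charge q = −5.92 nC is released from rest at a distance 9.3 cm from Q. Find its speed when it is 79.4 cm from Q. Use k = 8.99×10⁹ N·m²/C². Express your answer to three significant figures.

7.16×10⁻³ m/s

Only the electrostatic force acts, so mechanical energy is conserved: ½mv² = U₁ − U₂ = kQq(1/r₁ − 1/r₂).
U₁ − U₂ = (8.99×10⁹ N·m²/C²)(-2.31×10⁻⁹ C)(-5.92×10⁻⁹ C)(1/0.0930 − 1/0.794) = 1.17×10⁻⁶ J.
v = √(2·1.17×10⁻⁶/0.0455) = 7.16×10⁻³ m/s.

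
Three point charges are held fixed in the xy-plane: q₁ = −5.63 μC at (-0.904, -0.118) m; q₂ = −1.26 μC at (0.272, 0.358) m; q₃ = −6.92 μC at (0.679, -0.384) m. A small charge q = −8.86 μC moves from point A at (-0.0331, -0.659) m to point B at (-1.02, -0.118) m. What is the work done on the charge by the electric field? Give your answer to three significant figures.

-3.01 J

The work done by the electric force is W_field = −ΔU = −q(V_B − V_A) = q(V_A − V_B).
At A: distances to the source charges are 1.03 m, 1.06 m, 0.763 m; V_A = Σ kqᵢ/rᵢ = -1.42×10⁵ V.
At B: distances to the source charges are 0.116 m, 1.38 m, 1.72 m; V_B = Σ kqᵢ/rᵢ = -4.81×10⁵ V.
ΔV = V_B − V_A = -3.39×10⁵ V.
W_field = −qΔV = −(-8.86×10⁻⁶ C)(-3.39×10⁵ V) = -3.01 J.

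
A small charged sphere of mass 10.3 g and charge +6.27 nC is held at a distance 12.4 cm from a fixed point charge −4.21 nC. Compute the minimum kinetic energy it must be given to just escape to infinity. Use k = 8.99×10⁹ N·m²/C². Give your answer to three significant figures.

To just escape, total mechanical energy must reach zero at infinity: ½mv²_min + U = 0, so ½mv²_min = −U = |kQq|/r.
|U| = |kQq|/r = (8.99×10⁹ N·m²/C²)(4.21×10⁻⁹)(6.27×10⁻⁹)/(0.124) = 1.91×10⁻⁶ J.

1.91×10⁻⁶ J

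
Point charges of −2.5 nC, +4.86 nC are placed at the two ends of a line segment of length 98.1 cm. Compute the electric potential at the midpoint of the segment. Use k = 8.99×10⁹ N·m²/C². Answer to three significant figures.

Electric potential is a scalar, so the contributions from each charge add algebraically: V = Σ kqᵢ/rᵢ.
Each charge is 0.490 m from the midpoint.
V = k[(-2.50×10⁻⁹)/(0.490) + (4.86×10⁻⁹)/(0.490)] = 43.3 V.

43.3 V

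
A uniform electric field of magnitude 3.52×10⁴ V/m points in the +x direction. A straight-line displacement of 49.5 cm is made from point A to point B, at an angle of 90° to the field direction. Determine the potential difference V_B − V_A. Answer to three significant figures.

0 V

Only the component of displacement along E changes the potential: ΔV = −E·d·cosθ.
ΔV = −(3.52×10⁴ V/m)(0.495 m)cos90° = 0 V.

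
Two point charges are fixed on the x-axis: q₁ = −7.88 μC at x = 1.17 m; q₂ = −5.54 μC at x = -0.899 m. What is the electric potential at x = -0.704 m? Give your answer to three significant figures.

-2.93×10⁵ V

The total potential is the scalar sum of each charge's contribution, V = Σ kqᵢ/rᵢ.
Distances from the field point to each charge: r₁ = 1.87 m, r₂ = 0.195 m.
V = k[(-7.88×10⁻⁶)/(1.87) + (-5.54×10⁻⁶)/(0.195)] = -2.93×10⁵ V.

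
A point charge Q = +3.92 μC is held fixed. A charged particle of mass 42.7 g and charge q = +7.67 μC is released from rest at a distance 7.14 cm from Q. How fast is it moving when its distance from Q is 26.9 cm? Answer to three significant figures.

11.4 m/s

Only the electrostatic force acts, so mechanical energy is conserved: ½mv² = U₁ − U₂ = kQq(1/r₁ − 1/r₂).
U₁ − U₂ = (8.99×10⁹ N·m²/C²)(3.92×10⁻⁶ C)(7.67×10⁻⁶ C)(1/0.0714 − 1/0.269) = 2.78 J.
v = √(2·2.78/0.0427) = 11.4 m/s.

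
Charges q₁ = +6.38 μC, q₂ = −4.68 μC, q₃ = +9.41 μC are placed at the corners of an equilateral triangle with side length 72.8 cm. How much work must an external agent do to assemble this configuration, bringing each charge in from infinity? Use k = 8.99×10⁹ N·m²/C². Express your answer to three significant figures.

The work to assemble the configuration equals its total potential energy, U = Σ kqᵢqⱼ/rᵢⱼ over all pairs.
All three pair separations equal the side length, 0.728 m.
U = (-0.369) + (0.741) + (-0.544) = -0.171 J.

-0.171 J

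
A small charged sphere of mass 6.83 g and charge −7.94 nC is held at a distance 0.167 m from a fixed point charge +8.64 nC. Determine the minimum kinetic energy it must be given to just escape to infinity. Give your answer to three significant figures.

3.69×10⁻⁶ J

To just escape, total mechanical energy must reach zero at infinity: ½mv²_min + U = 0, so ½mv²_min = −U = |kQq|/r.
|U| = |kQq|/r = (8.99×10⁹ N·m²/C²)(8.64×10⁻⁹)(7.94×10⁻⁹)/(0.167) = 3.69×10⁻⁶ J.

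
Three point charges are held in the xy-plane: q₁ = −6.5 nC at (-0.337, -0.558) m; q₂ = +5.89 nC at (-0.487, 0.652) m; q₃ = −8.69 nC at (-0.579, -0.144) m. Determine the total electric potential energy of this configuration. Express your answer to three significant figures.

The work to assemble the configuration equals its total potential energy, U = Σ kqᵢqⱼ/rᵢⱼ over all pairs.
Pair separations: r₁₂ = 1.22 m, r₁₃ = 0.480 m, r₂₃ = 0.801 m.
U = (-2.82×10⁻⁷) + (1.06×10⁻⁶) + (-5.74×10⁻⁷) = 2.02×10⁻⁷ J.

2.02×10⁻⁷ J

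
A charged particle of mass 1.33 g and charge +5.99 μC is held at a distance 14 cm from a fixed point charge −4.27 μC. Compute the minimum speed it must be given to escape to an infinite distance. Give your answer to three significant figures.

49.7 m/s

To just escape, total mechanical energy must reach zero at infinity: ½mv²_min + U = 0, so ½mv²_min = −U = |kQq|/r.
|U| = |kQq|/r = (8.99×10⁹ N·m²/C²)(4.27×10⁻⁶)(5.99×10⁻⁶)/(0.140) = 1.64 J.
v_min = √(2|U|/m) = √(2·1.64/1.33×10⁻³) = 49.7 m/s.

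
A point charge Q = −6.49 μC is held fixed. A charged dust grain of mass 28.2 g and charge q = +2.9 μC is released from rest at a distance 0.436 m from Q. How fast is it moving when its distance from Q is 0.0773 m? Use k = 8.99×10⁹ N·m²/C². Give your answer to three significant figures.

Only the electrostatic force acts, so mechanical energy is conserved: ½mv² = U₁ − U₂ = kQq(1/r₁ − 1/r₂).
U₁ − U₂ = (8.99×10⁹ N·m²/C²)(-6.49×10⁻⁶ C)(2.90×10⁻⁶ C)(1/0.436 − 1/0.0773) = 1.80 J.
v = √(2·1.80/0.0282) = 11.3 m/s.

11.3 m/s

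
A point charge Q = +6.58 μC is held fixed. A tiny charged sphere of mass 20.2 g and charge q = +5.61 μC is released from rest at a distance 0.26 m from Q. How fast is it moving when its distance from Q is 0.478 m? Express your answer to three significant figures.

7.59 m/s

Only the electrostatic force acts, so mechanical energy is conserved: ½mv² = U₁ − U₂ = kQq(1/r₁ − 1/r₂).
U₁ − U₂ = (8.99×10⁹ N·m²/C²)(6.58×10⁻⁶ C)(5.61×10⁻⁶ C)(1/0.260 − 1/0.478) = 0.582 J.
v = √(2·0.582/0.0202) = 7.59 m/s.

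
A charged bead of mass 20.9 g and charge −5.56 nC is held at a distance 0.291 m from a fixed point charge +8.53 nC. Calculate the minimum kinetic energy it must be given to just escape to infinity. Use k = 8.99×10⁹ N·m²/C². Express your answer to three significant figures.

To just escape, total mechanical energy must reach zero at infinity: ½mv²_min + U = 0, so ½mv²_min = −U = |kQq|/r.
|U| = |kQq|/r = (8.99×10⁹ N·m²/C²)(8.53×10⁻⁹)(5.56×10⁻⁹)/(0.291) = 1.47×10⁻⁶ J.

1.47×10⁻⁶ J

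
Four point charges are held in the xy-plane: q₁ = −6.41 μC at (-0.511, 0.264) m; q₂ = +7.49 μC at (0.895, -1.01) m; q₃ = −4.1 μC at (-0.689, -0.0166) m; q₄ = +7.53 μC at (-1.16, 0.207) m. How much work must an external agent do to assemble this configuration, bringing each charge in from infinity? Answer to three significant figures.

The assembly work is the sum of pairwise potential energies, U = Σ_{i<j} kqᵢqⱼ/rᵢⱼ.
Pair separations: r₁₂ = 1.90 m, r₁₃ = 0.332 m, r₁₄ = 0.651 m, r₂₃ = 1.87 m, r₂₄ = 2.39 m, r₃₄ = 0.521 m.
Summing all 6 pair terms gives U = -0.650 J.

-0.650 J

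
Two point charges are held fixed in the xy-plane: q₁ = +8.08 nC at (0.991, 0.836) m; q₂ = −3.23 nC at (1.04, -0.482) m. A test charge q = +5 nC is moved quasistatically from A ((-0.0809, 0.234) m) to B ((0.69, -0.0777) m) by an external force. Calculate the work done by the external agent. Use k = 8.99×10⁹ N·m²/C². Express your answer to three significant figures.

-8.02×10⁻⁸ J

For quasistatic motion the external work equals the change in potential energy: W_ext = qΔV = q(V_B − V_A).
At A: distances to the source charges are 1.23 m, 1.33 m; V_A = Σ kqᵢ/rᵢ = 37.3 V.
At B: distances to the source charges are 0.962 m, 0.535 m; V_B = Σ kqᵢ/rᵢ = 21.2 V.
ΔV = V_B − V_A = -16.0 V.
W_ext = qΔV = (5.00×10⁻⁹ C)(-16.0 V) = -8.02×10⁻⁸ J.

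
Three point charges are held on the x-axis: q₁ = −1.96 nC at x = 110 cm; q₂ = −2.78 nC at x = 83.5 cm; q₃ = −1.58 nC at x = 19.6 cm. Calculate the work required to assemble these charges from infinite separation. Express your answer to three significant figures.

The assembly work is the sum of pairwise potential energies, U = Σ_{i<j} kqᵢqⱼ/rᵢⱼ.
Pair separations: r₁₂ = 0.265 m, r₁₃ = 0.904 m, r₂₃ = 0.639 m.
U = (1.85×10⁻⁷) + (3.08×10⁻⁸) + (6.18×10⁻⁸) = 2.77×10⁻⁷ J.

2.77×10⁻⁷ J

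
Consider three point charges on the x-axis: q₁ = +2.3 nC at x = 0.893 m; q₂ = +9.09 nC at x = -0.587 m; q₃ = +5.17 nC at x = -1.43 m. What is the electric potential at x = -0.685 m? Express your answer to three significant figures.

The total potential is the scalar sum of each charge's contribution, V = Σ kqᵢ/rᵢ.
Distances from the field point to each charge: r₁ = 1.58 m, r₂ = 0.0980 m, r₃ = 0.745 m.
V = k[(2.30×10⁻⁹)/(1.58) + (9.09×10⁻⁹)/(0.0980) + (5.17×10⁻⁹)/(0.745)] = 909 V.

909 V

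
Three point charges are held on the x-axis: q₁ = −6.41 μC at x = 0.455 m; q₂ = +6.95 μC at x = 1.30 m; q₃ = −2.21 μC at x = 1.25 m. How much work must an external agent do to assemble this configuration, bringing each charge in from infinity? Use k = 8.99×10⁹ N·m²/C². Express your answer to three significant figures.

The assembly work is the sum of pairwise potential energies, U = Σ_{i<j} kqᵢqⱼ/rᵢⱼ.
Pair separations: r₁₂ = 0.845 m, r₁₃ = 0.795 m, r₂₃ = 0.0500 m.
U = (-0.474) + (0.160) + (-2.76) = -3.08 J.

-3.08 J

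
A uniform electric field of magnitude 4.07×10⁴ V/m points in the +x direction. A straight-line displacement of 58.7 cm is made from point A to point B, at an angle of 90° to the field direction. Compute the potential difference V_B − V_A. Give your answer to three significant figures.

Only the component of displacement along E changes the potential: ΔV = −E·d·cosθ.
ΔV = −(4.07×10⁴ V/m)(0.587 m)cos90° = 0 V.

0 V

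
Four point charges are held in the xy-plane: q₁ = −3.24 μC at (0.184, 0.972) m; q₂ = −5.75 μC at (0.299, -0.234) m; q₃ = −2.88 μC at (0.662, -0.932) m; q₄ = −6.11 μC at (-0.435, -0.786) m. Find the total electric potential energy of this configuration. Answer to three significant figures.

The work to assemble the configuration equals its total potential energy, U = Σ kqᵢqⱼ/rᵢⱼ over all pairs.
Pair separations: r₁₂ = 1.21 m, r₁₃ = 1.96 m, r₁₄ = 1.86 m, r₂₃ = 0.787 m, r₂₄ = 0.918 m, r₃₄ = 1.11 m.
Summing all 6 pair terms gives U = 0.953 J.

0.953 J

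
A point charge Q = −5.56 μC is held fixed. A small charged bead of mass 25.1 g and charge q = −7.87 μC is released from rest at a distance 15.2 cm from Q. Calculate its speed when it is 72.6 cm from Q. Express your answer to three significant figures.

12.8 m/s

Only the electrostatic force acts, so mechanical energy is conserved: ½mv² = U₁ − U₂ = kQq(1/r₁ − 1/r₂).
U₁ − U₂ = (8.99×10⁹ N·m²/C²)(-5.56×10⁻⁶ C)(-7.87×10⁻⁶ C)(1/0.152 − 1/0.726) = 2.05 J.
v = √(2·2.05/0.0251) = 12.8 m/s.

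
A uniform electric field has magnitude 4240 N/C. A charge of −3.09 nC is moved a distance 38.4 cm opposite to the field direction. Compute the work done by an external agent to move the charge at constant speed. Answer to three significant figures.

-5.03×10⁻⁶ J

The potential change for a displacement 38.4 cm opposite to the field direction is ΔV = +Ed = 1630 V.
W_ext = qΔV = -5.03×10⁻⁶ J.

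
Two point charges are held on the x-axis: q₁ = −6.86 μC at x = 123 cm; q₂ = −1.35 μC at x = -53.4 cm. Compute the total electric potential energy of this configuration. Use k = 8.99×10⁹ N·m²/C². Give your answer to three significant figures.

0.0472 J

The assembly work is the sum of pairwise potential energies, U = Σ_{i<j} kqᵢqⱼ/rᵢⱼ.
Pair separations: r₁₂ = 1.76 m.
U = (0.0472) = 0.0472 J.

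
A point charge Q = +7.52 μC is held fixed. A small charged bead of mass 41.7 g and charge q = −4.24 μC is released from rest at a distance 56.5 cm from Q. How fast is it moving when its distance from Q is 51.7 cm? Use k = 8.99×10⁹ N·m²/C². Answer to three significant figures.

Only the electrostatic force acts, so mechanical energy is conserved: ½mv² = U₁ − U₂ = kQq(1/r₁ − 1/r₂).
U₁ − U₂ = (8.99×10⁹ N·m²/C²)(7.52×10⁻⁶ C)(-4.24×10⁻⁶ C)(1/0.565 − 1/0.517) = 0.0471 J.
v = √(2·0.0471/0.0417) = 1.50 m/s.

1.50 m/s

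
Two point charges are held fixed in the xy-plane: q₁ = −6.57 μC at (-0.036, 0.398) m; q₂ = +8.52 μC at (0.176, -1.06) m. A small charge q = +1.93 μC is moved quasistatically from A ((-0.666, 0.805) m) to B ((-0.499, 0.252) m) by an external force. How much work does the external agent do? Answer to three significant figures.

-0.0549 J

For quasistatic motion the external work equals the change in potential energy: W_ext = qΔV = q(V_B − V_A).
At A: distances to the source charges are 0.750 m, 2.05 m; V_A = Σ kqᵢ/rᵢ = -4.13×10⁴ V.
At B: distances to the source charges are 0.485 m, 1.48 m; V_B = Σ kqᵢ/rᵢ = -6.98×10⁴ V.
ΔV = V_B − V_A = -2.84×10⁴ V.
W_ext = qΔV = (1.93×10⁻⁶ C)(-2.84×10⁴ V) = -0.0549 J.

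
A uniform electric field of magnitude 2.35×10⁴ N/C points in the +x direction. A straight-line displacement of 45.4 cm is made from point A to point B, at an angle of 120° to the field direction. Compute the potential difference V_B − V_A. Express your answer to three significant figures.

5330 V

Only the component of displacement along E changes the potential: ΔV = −E·d·cosθ.
ΔV = −(2.35×10⁴ V/m)(0.454 m)cos120° = 5330 V.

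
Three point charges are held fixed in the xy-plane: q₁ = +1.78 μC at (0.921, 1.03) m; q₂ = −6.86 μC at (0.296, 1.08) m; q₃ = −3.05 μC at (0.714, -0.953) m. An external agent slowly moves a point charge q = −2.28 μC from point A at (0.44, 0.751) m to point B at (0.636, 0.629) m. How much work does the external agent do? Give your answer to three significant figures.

For quasistatic motion the external work equals the change in potential energy: W_ext = qΔV = q(V_B − V_A).
At A: distances to the source charges are 0.556 m, 0.359 m, 1.73 m; V_A = Σ kqᵢ/rᵢ = -1.59×10⁵ V.
At B: distances to the source charges are 0.492 m, 0.565 m, 1.58 m; V_B = Σ kqᵢ/rᵢ = -9.40×10⁴ V.
ΔV = V_B − V_A = 6.49×10⁴ V.
W_ext = qΔV = (-2.28×10⁻⁶ C)(6.49×10⁴ V) = -0.148 J.

-0.148 J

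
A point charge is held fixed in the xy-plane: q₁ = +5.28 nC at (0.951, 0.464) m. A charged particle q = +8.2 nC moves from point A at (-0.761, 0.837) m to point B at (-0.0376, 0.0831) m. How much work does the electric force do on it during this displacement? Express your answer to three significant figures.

The work done by the electric force is W_field = −ΔU = −q(V_B − V_A) = q(V_A − V_B).
At A: distance to the source charge is 1.75 m; V_A = kq₁/r = 27.1 V.
At B: distance to the source charge is 1.06 m; V_B = kq₁/r = 44.8 V.
ΔV = V_B − V_A = 17.7 V.
W_field = −qΔV = −(8.20×10⁻⁹ C)(17.7 V) = -1.45×10⁻⁷ J.

-1.45×10⁻⁷ J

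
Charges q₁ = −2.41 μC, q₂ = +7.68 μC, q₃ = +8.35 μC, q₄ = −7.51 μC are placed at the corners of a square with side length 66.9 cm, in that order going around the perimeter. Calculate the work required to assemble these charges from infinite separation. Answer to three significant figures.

-0.726 J

The assembly work is the sum of pairwise potential energies, U = Σ_{i<j} kqᵢqⱼ/rᵢⱼ.
The four side pairs have separation 0.669 m and the two diagonal pairs 0.946 m.
Summing all 6 pair terms gives U = -0.726 J.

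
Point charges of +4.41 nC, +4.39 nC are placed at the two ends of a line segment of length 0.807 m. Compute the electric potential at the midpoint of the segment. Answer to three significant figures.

Electric potential is a scalar, so the contributions from each charge add algebraically: V = Σ kqᵢ/rᵢ.
Each charge is 0.404 m from the midpoint.
V = k[(4.41×10⁻⁹)/(0.404) + (4.39×10⁻⁹)/(0.404)] = 196 V.

196 V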